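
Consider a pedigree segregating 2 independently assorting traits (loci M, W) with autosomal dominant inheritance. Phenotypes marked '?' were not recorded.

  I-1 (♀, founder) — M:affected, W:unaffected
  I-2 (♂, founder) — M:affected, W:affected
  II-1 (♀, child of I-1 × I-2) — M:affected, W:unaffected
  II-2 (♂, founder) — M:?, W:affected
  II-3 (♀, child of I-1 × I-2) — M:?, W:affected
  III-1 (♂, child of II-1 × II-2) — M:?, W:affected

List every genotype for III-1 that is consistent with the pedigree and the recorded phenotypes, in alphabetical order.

M/I-1 aff ·: Mm|MM
M/I-2 aff ·: Mm|MM
M/II-1 aff I-1×I-2: Mm|MM
M/II-2 ? ·: mm|Mm|MM
M/II-3 ? I-1×I-2: mm|Mm|MM
M/III-1 ? II-1×II-2: mm|Mm|MM
⇒ M over [I-1,I-2,II-1,II-2,II-3,III-1]: 81 consistent
W/I-1 un ·: ww
W/I-2 aff ·: Ww
W/II-1 un I-1×I-2: ww
W/II-2 aff ·: Ww|WW
W/II-3 aff I-1×I-2: Ww
W/III-1 aff II-1×II-2: Ww
⇒ W over [I-1,I-2,II-1,II-2,II-3,III-1]: 2 consistent

III-1 ∈ {MM Ww, Mm Ww, mm Ww}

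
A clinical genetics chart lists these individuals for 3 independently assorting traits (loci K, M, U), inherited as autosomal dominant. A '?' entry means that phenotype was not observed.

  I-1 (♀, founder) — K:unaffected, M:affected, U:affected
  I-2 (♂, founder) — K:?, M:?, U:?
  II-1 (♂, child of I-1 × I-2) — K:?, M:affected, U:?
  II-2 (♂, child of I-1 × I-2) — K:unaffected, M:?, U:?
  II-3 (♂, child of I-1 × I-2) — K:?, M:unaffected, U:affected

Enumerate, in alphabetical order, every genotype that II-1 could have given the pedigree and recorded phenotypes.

K/I-1 un ·: kk
K/I-2 ? ·: kk|Kk
K/II-1 ? I-1×I-2: kk|Kk
K/II-2 un I-1×I-2: kk
K/II-3 ? I-1×I-2: kk|Kk
⇒ K over [I-1,I-2,II-1,II-2,II-3]: 5 consistent
M/I-1 aff ·: Mm
M/I-2 ? ·: mm|Mm
M/II-1 aff I-1×I-2: Mm|MM
M/II-2 ? I-1×I-2: mm|Mm|MM
M/II-3 un I-1×I-2: mm
⇒ M over [I-1,I-2,II-1,II-2,II-3]: 8 consistent
U/I-1 aff ·: Uu|UU
U/I-2 ? ·: uu|Uu|UU
U/II-1 ? I-1×I-2: uu|Uu|UU
U/II-2 ? I-1×I-2: uu|Uu|UU
U/II-3 aff I-1×I-2: Uu|UU
⇒ U over [I-1,I-2,II-1,II-2,II-3]: 40 consistent

II-1 ∈ {Kk MM UU, Kk MM Uu, Kk MM uu, Kk Mm UU, Kk Mm Uu, Kk Mm uu, kk MM UU, kk MM Uu, kk MM uu, kk Mm UU, kk Mm Uu, kk Mm uu}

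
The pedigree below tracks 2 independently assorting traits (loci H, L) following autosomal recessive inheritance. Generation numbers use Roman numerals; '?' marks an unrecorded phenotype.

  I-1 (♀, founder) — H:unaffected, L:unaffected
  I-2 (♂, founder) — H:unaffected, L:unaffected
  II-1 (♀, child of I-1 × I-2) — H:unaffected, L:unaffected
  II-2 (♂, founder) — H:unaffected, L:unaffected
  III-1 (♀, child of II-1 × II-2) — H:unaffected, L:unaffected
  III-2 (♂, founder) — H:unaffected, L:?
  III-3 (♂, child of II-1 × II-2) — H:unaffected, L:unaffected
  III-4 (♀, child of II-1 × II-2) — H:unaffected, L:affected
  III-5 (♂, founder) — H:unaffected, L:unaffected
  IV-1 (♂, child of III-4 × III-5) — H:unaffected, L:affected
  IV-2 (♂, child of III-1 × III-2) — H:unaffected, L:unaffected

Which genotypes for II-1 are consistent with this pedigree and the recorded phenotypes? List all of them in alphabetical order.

II-1 ∈ {HH Ll, Hh Ll}

H/I-1 un ·: HH|Hh
H/I-2 un ·: HH|Hh
H/II-1 un I-1×I-2: HH|Hh
H/II-2 un ·: HH|Hh
H/III-1 un II-1×II-2: HH|Hh
H/III-2 un ·: HH|Hh
H/III-3 un II-1×II-2: HH|Hh
H/III-4 un II-1×II-2: HH|Hh
H/III-5 un ·: HH|Hh
H/IV-1 un III-4×III-5: HH|Hh
H/IV-2 un III-1×III-2: HH|Hh
⇒ H over [I-1,I-2,II-1,II-2,III-1,III-2,III-3,III-4,III-5,IV-1,IV-2]: 1016 consistent
L/I-1 un ·: LL|Ll
L/I-2 un ·: LL|Ll
L/II-1 un I-1×I-2: Ll
L/II-2 un ·: Ll
L/III-1 un II-1×II-2: LL|Ll
L/III-2 ? ·: LL|Ll|ll
L/III-3 un II-1×II-2: LL|Ll
L/III-4 aff II-1×II-2: ll
L/III-5 un ·: Ll
L/IV-1 aff III-4×III-5: ll
L/IV-2 un III-1×III-2: LL|Ll
⇒ L over [I-1,I-2,II-1,II-2,III-1,III-2,III-3,III-4,III-5,IV-1,IV-2]: 54 consistent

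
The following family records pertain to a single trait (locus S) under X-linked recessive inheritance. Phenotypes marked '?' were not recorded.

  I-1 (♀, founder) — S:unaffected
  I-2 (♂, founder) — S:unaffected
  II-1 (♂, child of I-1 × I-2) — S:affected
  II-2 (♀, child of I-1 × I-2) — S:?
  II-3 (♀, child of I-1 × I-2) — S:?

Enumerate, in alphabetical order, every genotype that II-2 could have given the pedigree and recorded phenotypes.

II-2 ∈ {X^SX^S, X^SX^s}

S/I-1 un ·: X^SX^s
S/I-2 un ·: X^SY
S/II-1 aff I-1×I-2: X^sY
S/II-2 ? I-1×I-2: X^SX^S|X^SX^s
S/II-3 ? I-1×I-2: X^SX^S|X^SX^s
⇒ S over [I-1,I-2,II-1,II-2,II-3]: 4 consistent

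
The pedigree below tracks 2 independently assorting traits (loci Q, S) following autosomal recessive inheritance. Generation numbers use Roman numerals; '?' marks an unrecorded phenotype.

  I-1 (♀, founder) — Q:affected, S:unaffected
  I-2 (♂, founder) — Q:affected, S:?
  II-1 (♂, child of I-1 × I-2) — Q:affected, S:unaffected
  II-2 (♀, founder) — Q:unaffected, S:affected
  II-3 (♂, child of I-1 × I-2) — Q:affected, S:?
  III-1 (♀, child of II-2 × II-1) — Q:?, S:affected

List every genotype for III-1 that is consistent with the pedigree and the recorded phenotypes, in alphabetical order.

Q/I-1 aff ·: qq
Q/I-2 aff ·: qq
Q/II-1 aff I-1×I-2: qq
Q/II-2 un ·: QQ|Qq
Q/II-3 aff I-1×I-2: qq
Q/III-1 ? II-2×II-1: Qq|qq
⇒ Q over [I-1,I-2,II-1,II-2,II-3,III-1]: 3 consistent
S/I-1 un ·: SS|Ss
S/I-2 ? ·: SS|Ss|ss
S/II-1 un I-1×I-2: Ss
S/II-2 aff ·: ss
S/II-3 ? I-1×I-2: SS|Ss|ss
S/III-1 aff II-2×II-1: ss
⇒ S over [I-1,I-2,II-1,II-2,II-3,III-1]: 10 consistent

III-1 ∈ {Qq ss, qq ss}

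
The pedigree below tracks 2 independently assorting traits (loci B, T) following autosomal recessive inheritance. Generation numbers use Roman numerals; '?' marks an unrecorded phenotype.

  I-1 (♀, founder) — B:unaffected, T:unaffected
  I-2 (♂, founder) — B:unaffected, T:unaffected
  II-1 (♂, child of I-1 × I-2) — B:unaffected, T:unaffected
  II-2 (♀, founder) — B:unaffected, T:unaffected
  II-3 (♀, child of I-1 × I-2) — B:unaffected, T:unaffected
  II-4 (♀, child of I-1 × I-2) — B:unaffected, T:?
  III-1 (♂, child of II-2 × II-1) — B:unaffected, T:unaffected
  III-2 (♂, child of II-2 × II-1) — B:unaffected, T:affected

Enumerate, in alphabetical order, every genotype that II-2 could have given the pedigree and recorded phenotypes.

II-2 ∈ {BB Tt, Bb Tt}

B/I-1 un ·: BB|Bb
B/I-2 un ·: BB|Bb
B/II-1 un I-1×I-2: BB|Bb
B/II-2 un ·: BB|Bb
B/II-3 un I-1×I-2: BB|Bb
B/II-4 un I-1×I-2: BB|Bb
B/III-1 un II-2×II-1: BB|Bb
B/III-2 un II-2×II-1: BB|Bb
⇒ B over [I-1,I-2,II-1,II-2,II-3,II-4,III-1,III-2]: 161 consistent
T/I-1 un ·: TT|Tt
T/I-2 un ·: TT|Tt
T/II-1 un I-1×I-2: Tt
T/II-2 un ·: Tt
T/II-3 un I-1×I-2: TT|Tt
T/II-4 ? I-1×I-2: TT|Tt|tt
T/III-1 un II-2×II-1: TT|Tt
T/III-2 aff II-2×II-1: tt
⇒ T over [I-1,I-2,II-1,II-2,II-3,II-4,III-1,III-2]: 28 consistent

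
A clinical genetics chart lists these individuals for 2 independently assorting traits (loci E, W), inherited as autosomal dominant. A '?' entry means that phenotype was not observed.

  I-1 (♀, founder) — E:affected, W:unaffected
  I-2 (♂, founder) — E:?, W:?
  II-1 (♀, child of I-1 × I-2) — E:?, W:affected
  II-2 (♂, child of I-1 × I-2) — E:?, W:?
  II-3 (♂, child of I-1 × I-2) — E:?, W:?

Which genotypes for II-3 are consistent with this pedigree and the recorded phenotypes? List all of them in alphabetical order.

E/I-1 aff ·: Ee|EE
E/I-2 ? ·: ee|Ee|EE
E/II-1 ? I-1×I-2: ee|Ee|EE
E/II-2 ? I-1×I-2: ee|Ee|EE
E/II-3 ? I-1×I-2: ee|Ee|EE
⇒ E over [I-1,I-2,II-1,II-2,II-3]: 53 consistent
W/I-1 un ·: ww
W/I-2 ? ·: Ww|WW
W/II-1 aff I-1×I-2: Ww
W/II-2 ? I-1×I-2: ww|Ww
W/II-3 ? I-1×I-2: ww|Ww
⇒ W over [I-1,I-2,II-1,II-2,II-3]: 5 consistent

II-3 ∈ {EE Ww, EE ww, Ee Ww, Ee ww, ee Ww, ee ww}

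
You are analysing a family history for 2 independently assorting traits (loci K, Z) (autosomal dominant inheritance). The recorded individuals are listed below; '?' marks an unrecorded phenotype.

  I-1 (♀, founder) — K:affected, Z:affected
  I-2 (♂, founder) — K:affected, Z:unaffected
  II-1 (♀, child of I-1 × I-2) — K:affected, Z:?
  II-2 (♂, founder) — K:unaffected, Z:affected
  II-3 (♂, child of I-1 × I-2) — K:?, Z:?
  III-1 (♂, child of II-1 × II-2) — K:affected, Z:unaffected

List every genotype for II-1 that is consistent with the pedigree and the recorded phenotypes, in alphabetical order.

K/I-1 aff ·: Kk|KK
K/I-2 aff ·: Kk|KK
K/II-1 aff I-1×I-2: Kk|KK
K/II-2 un ·: kk
K/II-3 ? I-1×I-2: kk|Kk|KK
K/III-1 aff II-1×II-2: Kk
⇒ K over [I-1,I-2,II-1,II-2,II-3,III-1]: 15 consistent
Z/I-1 aff ·: Zz|ZZ
Z/I-2 un ·: zz
Z/II-1 ? I-1×I-2: zz|Zz
Z/II-2 aff ·: Zz
Z/II-3 ? I-1×I-2: zz|Zz
Z/III-1 un II-1×II-2: zz
⇒ Z over [I-1,I-2,II-1,II-2,II-3,III-1]: 5 consistent

II-1 ∈ {KK Zz, KK zz, Kk Zz, Kk zz}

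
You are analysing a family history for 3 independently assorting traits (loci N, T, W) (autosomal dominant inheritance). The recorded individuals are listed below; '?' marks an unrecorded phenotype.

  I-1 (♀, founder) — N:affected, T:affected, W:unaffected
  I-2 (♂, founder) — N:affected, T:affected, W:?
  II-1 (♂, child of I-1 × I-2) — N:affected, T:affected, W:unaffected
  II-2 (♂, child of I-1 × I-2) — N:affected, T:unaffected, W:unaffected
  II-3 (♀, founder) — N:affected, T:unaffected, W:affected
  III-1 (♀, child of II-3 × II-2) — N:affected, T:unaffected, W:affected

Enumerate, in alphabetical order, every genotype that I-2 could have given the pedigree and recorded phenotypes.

N/I-1 aff ·: Nn|NN
N/I-2 aff ·: Nn|NN
N/II-1 aff I-1×I-2: Nn|NN
N/II-2 aff I-1×I-2: Nn|NN
N/II-3 aff ·: Nn|NN
N/III-1 aff II-3×II-2: Nn|NN
⇒ N over [I-1,I-2,II-1,II-2,II-3,III-1]: 45 consistent
T/I-1 aff ·: Tt
T/I-2 aff ·: Tt
T/II-1 aff I-1×I-2: Tt|TT
T/II-2 un I-1×I-2: tt
T/II-3 un ·: tt
T/III-1 un II-3×II-2: tt
⇒ T over [I-1,I-2,II-1,II-2,II-3,III-1]: 2 consistent
W/I-1 un ·: ww
W/I-2 ? ·: ww|Ww
W/II-1 un I-1×I-2: ww
W/II-2 un I-1×I-2: ww
W/II-3 aff ·: Ww|WW
W/III-1 aff II-3×II-2: Ww
⇒ W over [I-1,I-2,II-1,II-2,II-3,III-1]: 4 consistent

I-2 ∈ {NN Tt Ww, NN Tt ww, Nn Tt Ww, Nn Tt ww}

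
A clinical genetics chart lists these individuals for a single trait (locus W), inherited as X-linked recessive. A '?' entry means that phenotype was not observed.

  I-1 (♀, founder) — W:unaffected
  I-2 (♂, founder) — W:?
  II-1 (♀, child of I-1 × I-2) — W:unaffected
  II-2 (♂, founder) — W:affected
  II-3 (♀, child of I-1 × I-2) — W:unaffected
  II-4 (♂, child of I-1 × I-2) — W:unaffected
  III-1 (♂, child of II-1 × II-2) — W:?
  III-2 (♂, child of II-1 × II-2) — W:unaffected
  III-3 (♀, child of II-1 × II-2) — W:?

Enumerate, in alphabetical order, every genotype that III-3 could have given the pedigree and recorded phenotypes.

III-3 ∈ {X^WX^w, X^wX^w}

W/I-1 un ·: X^WX^W|X^WX^w
W/I-2 ? ·: X^WY|X^wY
W/II-1 un I-1×I-2: X^WX^W|X^WX^w
W/II-2 aff ·: X^wY
W/II-3 un I-1×I-2: X^WX^W|X^WX^w
W/II-4 un I-1×I-2: X^WY
W/III-1 ? II-1×II-2: X^WY|X^wY
W/III-2 un II-1×II-2: X^WY
W/III-3 ? II-1×II-2: X^WX^w|X^wX^w
⇒ W over [I-1,I-2,II-1,II-2,II-3,II-4,III-1,III-2,III-3]: 19 consistent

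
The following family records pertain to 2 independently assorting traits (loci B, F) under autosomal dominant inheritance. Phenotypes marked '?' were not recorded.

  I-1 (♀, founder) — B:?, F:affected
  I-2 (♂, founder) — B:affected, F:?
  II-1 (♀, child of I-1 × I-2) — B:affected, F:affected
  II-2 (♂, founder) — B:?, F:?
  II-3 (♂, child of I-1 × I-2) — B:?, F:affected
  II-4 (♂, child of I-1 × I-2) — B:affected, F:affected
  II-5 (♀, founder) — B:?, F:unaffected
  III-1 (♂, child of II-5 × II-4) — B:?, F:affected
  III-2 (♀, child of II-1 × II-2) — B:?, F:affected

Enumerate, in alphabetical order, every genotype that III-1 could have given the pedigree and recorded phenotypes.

III-1 ∈ {BB Ff, Bb Ff, bb Ff}

B/I-1 ? ·: bb|Bb|BB
B/I-2 aff ·: Bb|BB
B/II-1 aff I-1×I-2: Bb|BB
B/II-2 ? ·: bb|Bb|BB
B/II-3 ? I-1×I-2: bb|Bb|BB
B/II-4 aff I-1×I-2: Bb|BB
B/II-5 ? ·: bb|Bb|BB
B/III-1 ? II-5×II-4: bb|Bb|BB
B/III-2 ? II-1×II-2: bb|Bb|BB
⇒ B over [I-1,I-2,II-1,II-2,II-3,II-4,II-5,III-1,III-2]: 1010 consistent
F/I-1 aff ·: Ff|FF
F/I-2 ? ·: ff|Ff|FF
F/II-1 aff I-1×I-2: Ff|FF
F/II-2 ? ·: ff|Ff|FF
F/II-3 aff I-1×I-2: Ff|FF
F/II-4 aff I-1×I-2: Ff|FF
F/II-5 un ·: ff
F/III-1 aff II-5×II-4: Ff
F/III-2 aff II-1×II-2: Ff|FF
⇒ F over [I-1,I-2,II-1,II-2,II-3,II-4,II-5,III-1,III-2]: 122 consistent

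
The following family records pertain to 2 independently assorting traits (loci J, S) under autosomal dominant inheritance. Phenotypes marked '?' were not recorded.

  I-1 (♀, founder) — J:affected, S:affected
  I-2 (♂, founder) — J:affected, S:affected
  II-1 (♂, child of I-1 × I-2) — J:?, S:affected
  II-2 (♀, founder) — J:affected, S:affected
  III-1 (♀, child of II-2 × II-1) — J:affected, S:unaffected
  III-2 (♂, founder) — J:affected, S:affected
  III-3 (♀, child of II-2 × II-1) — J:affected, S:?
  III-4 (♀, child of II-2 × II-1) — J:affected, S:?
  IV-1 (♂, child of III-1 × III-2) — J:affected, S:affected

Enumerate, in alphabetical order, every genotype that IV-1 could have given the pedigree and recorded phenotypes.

J/I-1 aff ·: Jj|JJ
J/I-2 aff ·: Jj|JJ
J/II-1 ? I-1×I-2: jj|Jj|JJ
J/II-2 aff ·: Jj|JJ
J/III-1 aff II-2×II-1: Jj|JJ
J/III-2 aff ·: Jj|JJ
J/III-3 aff II-2×II-1: Jj|JJ
J/III-4 aff II-2×II-1: Jj|JJ
J/IV-1 aff III-1×III-2: Jj|JJ
⇒ J over [I-1,I-2,II-1,II-2,III-1,III-2,III-3,III-4,IV-1]: 300 consistent
S/I-1 aff ·: Ss|SS
S/I-2 aff ·: Ss|SS
S/II-1 aff I-1×I-2: Ss
S/II-2 aff ·: Ss
S/III-1 un II-2×II-1: ss
S/III-2 aff ·: Ss|SS
S/III-3 ? II-2×II-1: ss|Ss|SS
S/III-4 ? II-2×II-1: ss|Ss|SS
S/IV-1 aff III-1×III-2: Ss
⇒ S over [I-1,I-2,II-1,II-2,III-1,III-2,III-3,III-4,IV-1]: 54 consistent

IV-1 ∈ {JJ Ss, Jj Ss}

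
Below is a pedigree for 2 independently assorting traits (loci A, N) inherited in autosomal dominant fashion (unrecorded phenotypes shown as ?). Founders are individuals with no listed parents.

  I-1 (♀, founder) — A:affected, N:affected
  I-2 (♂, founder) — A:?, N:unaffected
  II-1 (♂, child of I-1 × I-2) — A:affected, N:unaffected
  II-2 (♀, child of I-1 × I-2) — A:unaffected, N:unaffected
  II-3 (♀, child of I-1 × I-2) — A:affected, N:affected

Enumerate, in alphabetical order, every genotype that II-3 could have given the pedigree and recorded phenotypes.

A/I-1 aff ·: Aa
A/I-2 ? ·: aa|Aa
A/II-1 aff I-1×I-2: Aa|AA
A/II-2 un I-1×I-2: aa
A/II-3 aff I-1×I-2: Aa|AA
⇒ A over [I-1,I-2,II-1,II-2,II-3]: 5 consistent
N/I-1 aff ·: Nn
N/I-2 un ·: nn
N/II-1 un I-1×I-2: nn
N/II-2 un I-1×I-2: nn
N/II-3 aff I-1×I-2: Nn
⇒ N over [I-1,I-2,II-1,II-2,II-3]: 1 consistent

II-3 ∈ {AA Nn, Aa Nn}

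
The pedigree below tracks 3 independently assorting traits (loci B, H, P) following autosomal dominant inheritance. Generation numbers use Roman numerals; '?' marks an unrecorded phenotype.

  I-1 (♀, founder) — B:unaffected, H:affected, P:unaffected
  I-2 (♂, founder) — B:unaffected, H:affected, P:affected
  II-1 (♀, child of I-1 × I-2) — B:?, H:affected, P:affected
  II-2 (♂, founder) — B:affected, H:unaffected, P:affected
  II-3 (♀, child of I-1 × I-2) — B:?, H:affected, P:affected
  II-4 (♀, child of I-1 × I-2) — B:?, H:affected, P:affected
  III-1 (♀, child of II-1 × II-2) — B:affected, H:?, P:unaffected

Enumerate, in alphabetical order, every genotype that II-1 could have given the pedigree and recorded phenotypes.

II-1 ∈ {bb HH Pp, bb Hh Pp}

B/I-1 un ·: bb
B/I-2 un ·: bb
B/II-1 ? I-1×I-2: bb
B/II-2 aff ·: Bb|BB
B/II-3 ? I-1×I-2: bb
B/II-4 ? I-1×I-2: bb
B/III-1 aff II-1×II-2: Bb
⇒ B over [I-1,I-2,II-1,II-2,II-3,II-4,III-1]: 2 consistent
H/I-1 aff ·: Hh|HH
H/I-2 aff ·: Hh|HH
H/II-1 aff I-1×I-2: Hh|HH
H/II-2 un ·: hh
H/II-3 aff I-1×I-2: Hh|HH
H/II-4 aff I-1×I-2: Hh|HH
H/III-1 ? II-1×II-2: hh|Hh
⇒ H over [I-1,I-2,II-1,II-2,II-3,II-4,III-1]: 37 consistent
P/I-1 un ·: pp
P/I-2 aff ·: Pp|PP
P/II-1 aff I-1×I-2: Pp
P/II-2 aff ·: Pp
P/II-3 aff I-1×I-2: Pp
P/II-4 aff I-1×I-2: Pp
P/III-1 un II-1×II-2: pp
⇒ P over [I-1,I-2,II-1,II-2,II-3,II-4,III-1]: 2 consistent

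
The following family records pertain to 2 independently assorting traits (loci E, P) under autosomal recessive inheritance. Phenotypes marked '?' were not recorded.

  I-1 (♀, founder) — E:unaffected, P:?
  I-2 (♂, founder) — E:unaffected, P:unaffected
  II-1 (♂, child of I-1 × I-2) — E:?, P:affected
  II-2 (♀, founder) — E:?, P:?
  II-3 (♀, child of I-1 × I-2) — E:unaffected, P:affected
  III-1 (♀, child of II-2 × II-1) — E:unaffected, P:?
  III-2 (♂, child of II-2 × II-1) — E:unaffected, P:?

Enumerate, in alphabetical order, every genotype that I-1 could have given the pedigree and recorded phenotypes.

E/I-1 un ·: EE|Ee
E/I-2 un ·: EE|Ee
E/II-1 ? I-1×I-2: EE|Ee|ee
E/II-2 ? ·: EE|Ee|ee
E/II-3 un I-1×I-2: EE|Ee
E/III-1 un II-2×II-1: EE|Ee
E/III-2 un II-2×II-1: EE|Ee
⇒ E over [I-1,I-2,II-1,II-2,II-3,III-1,III-2]: 100 consistent
P/I-1 ? ·: Pp|pp
P/I-2 un ·: Pp
P/II-1 aff I-1×I-2: pp
P/II-2 ? ·: PP|Pp|pp
P/II-3 aff I-1×I-2: pp
P/III-1 ? II-2×II-1: Pp|pp
P/III-2 ? II-2×II-1: Pp|pp
⇒ P over [I-1,I-2,II-1,II-2,II-3,III-1,III-2]: 12 consistent

I-1 ∈ {EE Pp, EE pp, Ee Pp, Ee pp}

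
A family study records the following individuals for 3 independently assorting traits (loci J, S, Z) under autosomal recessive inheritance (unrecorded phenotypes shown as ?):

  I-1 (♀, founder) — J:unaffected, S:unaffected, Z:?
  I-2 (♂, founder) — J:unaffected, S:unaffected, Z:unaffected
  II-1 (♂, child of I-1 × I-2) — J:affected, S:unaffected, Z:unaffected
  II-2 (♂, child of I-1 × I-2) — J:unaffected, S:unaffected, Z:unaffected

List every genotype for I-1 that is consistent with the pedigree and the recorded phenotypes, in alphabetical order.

J/I-1 un ·: Jj
J/I-2 un ·: Jj
J/II-1 aff I-1×I-2: jj
J/II-2 un I-1×I-2: JJ|Jj
⇒ J over [I-1,I-2,II-1,II-2]: 2 consistent
S/I-1 un ·: SS|Ss
S/I-2 un ·: SS|Ss
S/II-1 un I-1×I-2: SS|Ss
S/II-2 un I-1×I-2: SS|Ss
⇒ S over [I-1,I-2,II-1,II-2]: 13 consistent
Z/I-1 ? ·: ZZ|Zz|zz
Z/I-2 un ·: ZZ|Zz
Z/II-1 un I-1×I-2: ZZ|Zz
Z/II-2 un I-1×I-2: ZZ|Zz
⇒ Z over [I-1,I-2,II-1,II-2]: 15 consistent

I-1 ∈ {Jj SS ZZ, Jj SS Zz, Jj SS zz, Jj Ss ZZ, Jj Ss Zz, Jj Ss zz}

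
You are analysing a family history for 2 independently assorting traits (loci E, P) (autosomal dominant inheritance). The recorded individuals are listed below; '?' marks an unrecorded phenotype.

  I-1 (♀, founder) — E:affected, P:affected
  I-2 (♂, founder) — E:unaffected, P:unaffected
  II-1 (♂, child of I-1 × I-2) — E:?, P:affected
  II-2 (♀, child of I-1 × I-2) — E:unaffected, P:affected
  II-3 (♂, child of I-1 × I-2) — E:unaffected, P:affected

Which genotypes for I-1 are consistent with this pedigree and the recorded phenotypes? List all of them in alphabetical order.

E/I-1 aff ·: Ee
E/I-2 un ·: ee
E/II-1 ? I-1×I-2: ee|Ee
E/II-2 un I-1×I-2: ee
E/II-3 un I-1×I-2: ee
⇒ E over [I-1,I-2,II-1,II-2,II-3]: 2 consistent
P/I-1 aff ·: Pp|PP
P/I-2 un ·: pp
P/II-1 aff I-1×I-2: Pp
P/II-2 aff I-1×I-2: Pp
P/II-3 aff I-1×I-2: Pp
⇒ P over [I-1,I-2,II-1,II-2,II-3]: 2 consistent

I-1 ∈ {Ee PP, Ee Pp}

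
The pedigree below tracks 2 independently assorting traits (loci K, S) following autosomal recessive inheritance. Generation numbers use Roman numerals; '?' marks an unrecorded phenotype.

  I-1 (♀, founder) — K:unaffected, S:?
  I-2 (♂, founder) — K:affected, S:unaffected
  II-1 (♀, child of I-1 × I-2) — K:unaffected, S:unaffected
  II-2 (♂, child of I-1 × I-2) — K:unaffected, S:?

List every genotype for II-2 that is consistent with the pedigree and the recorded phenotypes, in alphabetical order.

K/I-1 un ·: KK|Kk
K/I-2 aff ·: kk
K/II-1 un I-1×I-2: Kk
K/II-2 un I-1×I-2: Kk
⇒ K over [I-1,I-2,II-1,II-2]: 2 consistent
S/I-1 ? ·: SS|Ss|ss
S/I-2 un ·: SS|Ss
S/II-1 un I-1×I-2: SS|Ss
S/II-2 ? I-1×I-2: SS|Ss|ss
⇒ S over [I-1,I-2,II-1,II-2]: 18 consistent

II-2 ∈ {Kk SS, Kk Ss, Kk ss}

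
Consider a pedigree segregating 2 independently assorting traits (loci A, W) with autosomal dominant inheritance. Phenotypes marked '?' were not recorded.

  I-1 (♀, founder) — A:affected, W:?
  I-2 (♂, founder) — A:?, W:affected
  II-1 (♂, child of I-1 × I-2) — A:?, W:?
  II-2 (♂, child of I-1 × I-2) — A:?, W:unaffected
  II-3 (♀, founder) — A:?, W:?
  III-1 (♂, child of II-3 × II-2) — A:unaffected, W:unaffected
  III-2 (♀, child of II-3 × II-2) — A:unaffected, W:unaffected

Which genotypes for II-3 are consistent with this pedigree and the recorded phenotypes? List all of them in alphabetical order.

II-3 ∈ {Aa Ww, Aa ww, aa Ww, aa ww}

A/I-1 aff ·: Aa|AA
A/I-2 ? ·: aa|Aa|AA
A/II-1 ? I-1×I-2: aa|Aa|AA
A/II-2 ? I-1×I-2: aa|Aa
A/II-3 ? ·: aa|Aa
A/III-1 un II-3×II-2: aa
A/III-2 un II-3×II-2: aa
⇒ A over [I-1,I-2,II-1,II-2,II-3,III-1,III-2]: 30 consistent
W/I-1 ? ·: ww|Ww
W/I-2 aff ·: Ww
W/II-1 ? I-1×I-2: ww|Ww|WW
W/II-2 un I-1×I-2: ww
W/II-3 ? ·: ww|Ww
W/III-1 un II-3×II-2: ww
W/III-2 un II-3×II-2: ww
⇒ W over [I-1,I-2,II-1,II-2,II-3,III-1,III-2]: 10 consistent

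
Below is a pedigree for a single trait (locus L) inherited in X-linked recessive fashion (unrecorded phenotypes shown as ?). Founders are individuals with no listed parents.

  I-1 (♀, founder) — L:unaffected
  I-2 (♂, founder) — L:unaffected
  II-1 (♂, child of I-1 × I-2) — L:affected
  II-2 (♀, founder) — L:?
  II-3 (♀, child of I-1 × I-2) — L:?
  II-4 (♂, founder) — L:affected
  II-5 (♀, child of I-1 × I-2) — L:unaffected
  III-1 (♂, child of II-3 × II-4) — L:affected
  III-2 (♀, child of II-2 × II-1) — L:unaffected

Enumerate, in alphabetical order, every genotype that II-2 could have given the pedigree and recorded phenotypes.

II-2 ∈ {X^LX^L, X^LX^l}

L/I-1 un ·: X^LX^l
L/I-2 un ·: X^LY
L/II-1 aff I-1×I-2: X^lY
L/II-2 ? ·: X^LX^L|X^LX^l
L/II-3 ? I-1×I-2: X^LX^l
L/II-4 aff ·: X^lY
L/II-5 un I-1×I-2: X^LX^L|X^LX^l
L/III-1 aff II-3×II-4: X^lY
L/III-2 un II-2×II-1: X^LX^l
⇒ L over [I-1,I-2,II-1,II-2,II-3,II-4,II-5,III-1,III-2]: 4 consistent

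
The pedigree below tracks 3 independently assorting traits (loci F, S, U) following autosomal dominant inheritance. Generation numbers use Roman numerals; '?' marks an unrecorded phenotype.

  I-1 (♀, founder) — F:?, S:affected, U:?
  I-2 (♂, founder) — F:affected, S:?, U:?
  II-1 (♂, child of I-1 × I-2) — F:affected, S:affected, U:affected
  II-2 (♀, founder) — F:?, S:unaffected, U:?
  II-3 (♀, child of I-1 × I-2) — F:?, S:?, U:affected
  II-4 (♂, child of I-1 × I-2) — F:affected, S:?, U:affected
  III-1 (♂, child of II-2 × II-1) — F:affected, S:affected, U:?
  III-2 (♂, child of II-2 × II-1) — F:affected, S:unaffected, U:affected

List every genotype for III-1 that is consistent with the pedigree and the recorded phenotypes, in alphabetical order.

F/I-1 ? ·: ff|Ff|FF
F/I-2 aff ·: Ff|FF
F/II-1 aff I-1×I-2: Ff|FF
F/II-2 ? ·: ff|Ff|FF
F/II-3 ? I-1×I-2: ff|Ff|FF
F/II-4 aff I-1×I-2: Ff|FF
F/III-1 aff II-2×II-1: Ff|FF
F/III-2 aff II-2×II-1: Ff|FF
⇒ F over [I-1,I-2,II-1,II-2,II-3,II-4,III-1,III-2]: 243 consistent
S/I-1 aff ·: Ss|SS
S/I-2 ? ·: ss|Ss|SS
S/II-1 aff I-1×I-2: Ss
S/II-2 un ·: ss
S/II-3 ? I-1×I-2: ss|Ss|SS
S/II-4 ? I-1×I-2: ss|Ss|SS
S/III-1 aff II-2×II-1: Ss
S/III-2 un II-2×II-1: ss
⇒ S over [I-1,I-2,II-1,II-2,II-3,II-4,III-1,III-2]: 22 consistent
U/I-1 ? ·: uu|Uu|UU
U/I-2 ? ·: uu|Uu|UU
U/II-1 aff I-1×I-2: Uu|UU
U/II-2 ? ·: uu|Uu|UU
U/II-3 aff I-1×I-2: Uu|UU
U/II-4 aff I-1×I-2: Uu|UU
U/III-1 ? II-2×II-1: uu|Uu|UU
U/III-2 aff II-2×II-1: Uu|UU
⇒ U over [I-1,I-2,II-1,II-2,II-3,II-4,III-1,III-2]: 270 consistent

III-1 ∈ {FF Ss UU, FF Ss Uu, FF Ss uu, Ff Ss UU, Ff Ss Uu, Ff Ss uu}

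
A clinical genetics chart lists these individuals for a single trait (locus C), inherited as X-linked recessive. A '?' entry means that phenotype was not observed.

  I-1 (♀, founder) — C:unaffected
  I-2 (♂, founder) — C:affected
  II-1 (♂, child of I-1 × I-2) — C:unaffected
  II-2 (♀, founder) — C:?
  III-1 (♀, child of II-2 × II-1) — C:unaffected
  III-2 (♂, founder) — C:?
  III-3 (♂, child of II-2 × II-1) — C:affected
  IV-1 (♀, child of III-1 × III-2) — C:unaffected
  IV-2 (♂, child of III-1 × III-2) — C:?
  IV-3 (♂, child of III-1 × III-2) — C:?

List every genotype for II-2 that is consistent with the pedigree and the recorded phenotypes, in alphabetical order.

II-2 ∈ {X^CX^c, X^cX^c}

C/I-1 un ·: X^CX^C|X^CX^c
C/I-2 aff ·: X^cY
C/II-1 un I-1×I-2: X^CY
C/II-2 ? ·: X^CX^c|X^cX^c
C/III-1 un II-2×II-1: X^CX^C|X^CX^c
C/III-2 ? ·: X^CY|X^cY
C/III-3 aff II-2×II-1: X^cY
C/IV-1 un III-1×III-2: X^CX^C|X^CX^c
C/IV-2 ? III-1×III-2: X^CY|X^cY
C/IV-3 ? III-1×III-2: X^CY|X^cY
⇒ C over [I-1,I-2,II-1,II-2,III-1,III-2,III-3,IV-1,IV-2,IV-3]: 52 consistent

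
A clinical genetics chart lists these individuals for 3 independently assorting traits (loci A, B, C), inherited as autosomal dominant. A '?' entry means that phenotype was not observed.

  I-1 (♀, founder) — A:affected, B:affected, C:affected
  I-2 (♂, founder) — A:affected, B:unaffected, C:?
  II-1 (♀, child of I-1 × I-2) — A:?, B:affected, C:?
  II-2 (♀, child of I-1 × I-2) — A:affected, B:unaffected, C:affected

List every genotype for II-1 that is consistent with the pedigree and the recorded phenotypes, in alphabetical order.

II-1 ∈ {AA Bb CC, AA Bb Cc, AA Bb cc, Aa Bb CC, Aa Bb Cc, Aa Bb cc, aa Bb CC, aa Bb Cc, aa Bb cc}

A/I-1 aff ·: Aa|AA
A/I-2 aff ·: Aa|AA
A/II-1 ? I-1×I-2: aa|Aa|AA
A/II-2 aff I-1×I-2: Aa|AA
⇒ A over [I-1,I-2,II-1,II-2]: 15 consistent
B/I-1 aff ·: Bb
B/I-2 un ·: bb
B/II-1 aff I-1×I-2: Bb
B/II-2 un I-1×I-2: bb
⇒ B over [I-1,I-2,II-1,II-2]: 1 consistent
C/I-1 aff ·: Cc|CC
C/I-2 ? ·: cc|Cc|CC
C/II-1 ? I-1×I-2: cc|Cc|CC
C/II-2 aff I-1×I-2: Cc|CC
⇒ C over [I-1,I-2,II-1,II-2]: 18 consistent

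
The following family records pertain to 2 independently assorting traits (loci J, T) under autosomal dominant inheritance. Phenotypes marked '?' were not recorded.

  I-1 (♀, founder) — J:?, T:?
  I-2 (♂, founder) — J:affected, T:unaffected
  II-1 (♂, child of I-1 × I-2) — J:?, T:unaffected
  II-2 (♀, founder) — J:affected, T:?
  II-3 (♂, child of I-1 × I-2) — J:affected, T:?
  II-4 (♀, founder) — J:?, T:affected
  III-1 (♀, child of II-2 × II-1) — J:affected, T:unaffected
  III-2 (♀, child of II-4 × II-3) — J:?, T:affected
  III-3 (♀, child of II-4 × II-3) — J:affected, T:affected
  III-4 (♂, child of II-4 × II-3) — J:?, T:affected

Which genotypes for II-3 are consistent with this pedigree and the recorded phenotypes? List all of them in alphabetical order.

II-3 ∈ {JJ Tt, JJ tt, Jj Tt, Jj tt}

J/I-1 ? ·: jj|Jj|JJ
J/I-2 aff ·: Jj|JJ
J/II-1 ? I-1×I-2: jj|Jj|JJ
J/II-2 aff ·: Jj|JJ
J/II-3 aff I-1×I-2: Jj|JJ
J/II-4 ? ·: jj|Jj|JJ
J/III-1 aff II-2×II-1: Jj|JJ
J/III-2 ? II-4×II-3: jj|Jj|JJ
J/III-3 aff II-4×II-3: Jj|JJ
J/III-4 ? II-4×II-3: jj|Jj|JJ
⇒ J over [I-1,I-2,II-1,II-2,II-3,II-4,III-1,III-2,III-3,III-4]: 1250 consistent
T/I-1 ? ·: tt|Tt
T/I-2 un ·: tt
T/II-1 un I-1×I-2: tt
T/II-2 ? ·: tt|Tt
T/II-3 ? I-1×I-2: tt|Tt
T/II-4 aff ·: Tt|TT
T/III-1 un II-2×II-1: tt
T/III-2 aff II-4×II-3: Tt|TT
T/III-3 aff II-4×II-3: Tt|TT
T/III-4 aff II-4×II-3: Tt|TT
⇒ T over [I-1,I-2,II-1,II-2,II-3,II-4,III-1,III-2,III-3,III-4]: 40 consistent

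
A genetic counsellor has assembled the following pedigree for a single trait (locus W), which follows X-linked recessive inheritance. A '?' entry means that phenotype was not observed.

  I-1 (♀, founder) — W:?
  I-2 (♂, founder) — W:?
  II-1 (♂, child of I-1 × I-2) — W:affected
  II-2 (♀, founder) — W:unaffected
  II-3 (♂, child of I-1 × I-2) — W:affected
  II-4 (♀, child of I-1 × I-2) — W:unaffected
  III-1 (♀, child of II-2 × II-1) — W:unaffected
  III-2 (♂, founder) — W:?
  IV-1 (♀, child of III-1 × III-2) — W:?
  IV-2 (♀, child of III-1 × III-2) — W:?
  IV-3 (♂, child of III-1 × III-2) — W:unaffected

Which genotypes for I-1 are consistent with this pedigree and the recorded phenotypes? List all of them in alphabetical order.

I-1 ∈ {X^WX^w, X^wX^w}

W/I-1 ? ·: X^WX^w|X^wX^w
W/I-2 ? ·: X^WY|X^wY
W/II-1 aff I-1×I-2: X^wY
W/II-2 un ·: X^WX^W|X^WX^w
W/II-3 aff I-1×I-2: X^wY
W/II-4 un I-1×I-2: X^WX^W|X^WX^w
W/III-1 un II-2×II-1: X^WX^w
W/III-2 ? ·: X^WY|X^wY
W/IV-1 ? III-1×III-2: X^WX^W|X^WX^w|X^wX^w
W/IV-2 ? III-1×III-2: X^WX^W|X^WX^w|X^wX^w
W/IV-3 un III-1×III-2: X^WY
⇒ W over [I-1,I-2,II-1,II-2,II-3,II-4,III-1,III-2,IV-1,IV-2,IV-3]: 64 consistent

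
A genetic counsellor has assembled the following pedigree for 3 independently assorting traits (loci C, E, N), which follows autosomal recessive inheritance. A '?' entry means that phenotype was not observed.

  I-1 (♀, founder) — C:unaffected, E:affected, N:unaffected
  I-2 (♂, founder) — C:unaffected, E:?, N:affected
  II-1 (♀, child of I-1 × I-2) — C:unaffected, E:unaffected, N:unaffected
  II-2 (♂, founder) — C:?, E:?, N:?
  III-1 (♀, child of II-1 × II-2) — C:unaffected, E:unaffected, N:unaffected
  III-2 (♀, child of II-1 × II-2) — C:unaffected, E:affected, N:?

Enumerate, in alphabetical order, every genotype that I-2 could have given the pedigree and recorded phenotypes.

C/I-1 un ·: CC|Cc
C/I-2 un ·: CC|Cc
C/II-1 un I-1×I-2: CC|Cc
C/II-2 ? ·: CC|Cc|cc
C/III-1 un II-1×II-2: CC|Cc
C/III-2 un II-1×II-2: CC|Cc
⇒ C over [I-1,I-2,II-1,II-2,III-1,III-2]: 51 consistent
E/I-1 aff ·: ee
E/I-2 ? ·: EE|Ee
E/II-1 un I-1×I-2: Ee
E/II-2 ? ·: Ee|ee
E/III-1 un II-1×II-2: EE|Ee
E/III-2 aff II-1×II-2: ee
⇒ E over [I-1,I-2,II-1,II-2,III-1,III-2]: 6 consistent
N/I-1 un ·: NN|Nn
N/I-2 aff ·: nn
N/II-1 un I-1×I-2: Nn
N/II-2 ? ·: NN|Nn|nn
N/III-1 un II-1×II-2: NN|Nn
N/III-2 ? II-1×II-2: NN|Nn|nn
⇒ N over [I-1,I-2,II-1,II-2,III-1,III-2]: 24 consistent

I-2 ∈ {CC EE nn, CC Ee nn, Cc EE nn, Cc Ee nn}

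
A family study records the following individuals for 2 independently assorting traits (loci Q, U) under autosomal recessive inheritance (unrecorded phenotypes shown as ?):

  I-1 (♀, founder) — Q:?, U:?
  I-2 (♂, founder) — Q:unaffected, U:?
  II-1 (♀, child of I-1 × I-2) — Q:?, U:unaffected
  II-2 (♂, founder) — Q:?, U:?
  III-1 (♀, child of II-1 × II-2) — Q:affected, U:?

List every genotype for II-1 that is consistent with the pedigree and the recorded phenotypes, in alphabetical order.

Q/I-1 ? ·: QQ|Qq|qq
Q/I-2 un ·: QQ|Qq
Q/II-1 ? I-1×I-2: Qq|qq
Q/II-2 ? ·: Qq|qq
Q/III-1 aff II-1×II-2: qq
⇒ Q over [I-1,I-2,II-1,II-2,III-1]: 14 consistent
U/I-1 ? ·: UU|Uu|uu
U/I-2 ? ·: UU|Uu|uu
U/II-1 un I-1×I-2: UU|Uu
U/II-2 ? ·: UU|Uu|uu
U/III-1 ? II-1×II-2: UU|Uu|uu
⇒ U over [I-1,I-2,II-1,II-2,III-1]: 65 consistent

II-1 ∈ {Qq UU, Qq Uu, qq UU, qq Uu}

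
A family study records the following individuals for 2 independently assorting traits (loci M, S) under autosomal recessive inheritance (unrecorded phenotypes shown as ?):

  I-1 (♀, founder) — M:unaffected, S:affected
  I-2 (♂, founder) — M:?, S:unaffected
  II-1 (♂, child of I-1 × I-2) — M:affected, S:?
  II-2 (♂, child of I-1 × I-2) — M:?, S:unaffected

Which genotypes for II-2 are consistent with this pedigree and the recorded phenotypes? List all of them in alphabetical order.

M/I-1 un ·: Mm
M/I-2 ? ·: Mm|mm
M/II-1 aff I-1×I-2: mm
M/II-2 ? I-1×I-2: MM|Mm|mm
⇒ M over [I-1,I-2,II-1,II-2]: 5 consistent
S/I-1 aff ·: ss
S/I-2 un ·: SS|Ss
S/II-1 ? I-1×I-2: Ss|ss
S/II-2 un I-1×I-2: Ss
⇒ S over [I-1,I-2,II-1,II-2]: 3 consistent

II-2 ∈ {MM Ss, Mm Ss, mm Ss}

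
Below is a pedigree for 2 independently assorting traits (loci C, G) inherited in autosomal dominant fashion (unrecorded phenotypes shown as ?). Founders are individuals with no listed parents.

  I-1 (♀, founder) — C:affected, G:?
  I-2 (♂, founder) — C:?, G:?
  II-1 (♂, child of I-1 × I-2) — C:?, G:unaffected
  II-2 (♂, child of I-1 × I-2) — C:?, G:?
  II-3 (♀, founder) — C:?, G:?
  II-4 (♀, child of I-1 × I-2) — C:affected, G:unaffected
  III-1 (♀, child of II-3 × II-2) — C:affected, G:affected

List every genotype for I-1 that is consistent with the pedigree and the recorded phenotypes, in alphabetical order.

C/I-1 aff ·: Cc|CC
C/I-2 ? ·: cc|Cc|CC
C/II-1 ? I-1×I-2: cc|Cc|CC
C/II-2 ? I-1×I-2: cc|Cc|CC
C/II-3 ? ·: cc|Cc|CC
C/II-4 aff I-1×I-2: Cc|CC
C/III-1 aff II-3×II-2: Cc|CC
⇒ C over [I-1,I-2,II-1,II-2,II-3,II-4,III-1]: 161 consistent
G/I-1 ? ·: gg|Gg
G/I-2 ? ·: gg|Gg
G/II-1 un I-1×I-2: gg
G/II-2 ? I-1×I-2: gg|Gg|GG
G/II-3 ? ·: gg|Gg|GG
G/II-4 un I-1×I-2: gg
G/III-1 aff II-3×II-2: Gg|GG
⇒ G over [I-1,I-2,II-1,II-2,II-3,II-4,III-1]: 27 consistent

I-1 ∈ {CC Gg, CC gg, Cc Gg, Cc gg}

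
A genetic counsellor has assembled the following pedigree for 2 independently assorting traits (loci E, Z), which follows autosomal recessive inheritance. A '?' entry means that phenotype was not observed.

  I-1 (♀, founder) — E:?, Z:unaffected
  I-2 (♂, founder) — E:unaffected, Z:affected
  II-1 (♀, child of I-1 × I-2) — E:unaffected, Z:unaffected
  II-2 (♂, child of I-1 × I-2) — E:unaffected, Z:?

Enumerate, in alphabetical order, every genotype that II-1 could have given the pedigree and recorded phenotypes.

E/I-1 ? ·: EE|Ee|ee
E/I-2 un ·: EE|Ee
E/II-1 un I-1×I-2: EE|Ee
E/II-2 un I-1×I-2: EE|Ee
⇒ E over [I-1,I-2,II-1,II-2]: 15 consistent
Z/I-1 un ·: ZZ|Zz
Z/I-2 aff ·: zz
Z/II-1 un I-1×I-2: Zz
Z/II-2 ? I-1×I-2: Zz|zz
⇒ Z over [I-1,I-2,II-1,II-2]: 3 consistent

II-1 ∈ {EE Zz, Ee Zz}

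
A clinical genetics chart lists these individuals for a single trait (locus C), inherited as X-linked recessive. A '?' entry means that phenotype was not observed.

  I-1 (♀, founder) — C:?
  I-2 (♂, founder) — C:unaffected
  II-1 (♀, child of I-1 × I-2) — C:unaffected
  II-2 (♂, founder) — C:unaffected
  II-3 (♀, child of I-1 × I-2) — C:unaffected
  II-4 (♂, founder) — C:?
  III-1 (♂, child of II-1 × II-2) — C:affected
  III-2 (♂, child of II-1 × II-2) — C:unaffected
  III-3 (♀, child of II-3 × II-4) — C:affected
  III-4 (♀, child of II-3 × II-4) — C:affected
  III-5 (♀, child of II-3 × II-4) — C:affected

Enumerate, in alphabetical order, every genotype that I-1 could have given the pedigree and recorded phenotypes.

C/I-1 ? ·: X^CX^c|X^cX^c
C/I-2 un ·: X^CY
C/II-1 un I-1×I-2: X^CX^c
C/II-2 un ·: X^CY
C/II-3 un I-1×I-2: X^CX^c
C/II-4 ? ·: X^cY
C/III-1 aff II-1×II-2: X^cY
C/III-2 un II-1×II-2: X^CY
C/III-3 aff II-3×II-4: X^cX^c
C/III-4 aff II-3×II-4: X^cX^c
C/III-5 aff II-3×II-4: X^cX^c
⇒ C over [I-1,I-2,II-1,II-2,II-3,II-4,III-1,III-2,III-3,III-4,III-5]: 2 consistent

I-1 ∈ {X^CX^c, X^cX^c}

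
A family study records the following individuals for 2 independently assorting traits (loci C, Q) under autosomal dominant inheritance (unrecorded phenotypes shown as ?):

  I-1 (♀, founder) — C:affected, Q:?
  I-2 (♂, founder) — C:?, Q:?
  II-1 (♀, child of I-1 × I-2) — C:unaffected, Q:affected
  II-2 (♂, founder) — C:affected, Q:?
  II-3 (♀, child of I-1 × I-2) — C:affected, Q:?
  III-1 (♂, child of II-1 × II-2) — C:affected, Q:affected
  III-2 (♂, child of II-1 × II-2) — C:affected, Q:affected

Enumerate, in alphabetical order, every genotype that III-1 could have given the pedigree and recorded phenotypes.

III-1 ∈ {Cc QQ, Cc Qq}

C/I-1 aff ·: Cc
C/I-2 ? ·: cc|Cc
C/II-1 un I-1×I-2: cc
C/II-2 aff ·: Cc|CC
C/II-3 aff I-1×I-2: Cc|CC
C/III-1 aff II-1×II-2: Cc
C/III-2 aff II-1×II-2: Cc
⇒ C over [I-1,I-2,II-1,II-2,II-3,III-1,III-2]: 6 consistent
Q/I-1 ? ·: qq|Qq|QQ
Q/I-2 ? ·: qq|Qq|QQ
Q/II-1 aff I-1×I-2: Qq|QQ
Q/II-2 ? ·: qq|Qq|QQ
Q/II-3 ? I-1×I-2: qq|Qq|QQ
Q/III-1 aff II-1×II-2: Qq|QQ
Q/III-2 aff II-1×II-2: Qq|QQ
⇒ Q over [I-1,I-2,II-1,II-2,II-3,III-1,III-2]: 165 consistent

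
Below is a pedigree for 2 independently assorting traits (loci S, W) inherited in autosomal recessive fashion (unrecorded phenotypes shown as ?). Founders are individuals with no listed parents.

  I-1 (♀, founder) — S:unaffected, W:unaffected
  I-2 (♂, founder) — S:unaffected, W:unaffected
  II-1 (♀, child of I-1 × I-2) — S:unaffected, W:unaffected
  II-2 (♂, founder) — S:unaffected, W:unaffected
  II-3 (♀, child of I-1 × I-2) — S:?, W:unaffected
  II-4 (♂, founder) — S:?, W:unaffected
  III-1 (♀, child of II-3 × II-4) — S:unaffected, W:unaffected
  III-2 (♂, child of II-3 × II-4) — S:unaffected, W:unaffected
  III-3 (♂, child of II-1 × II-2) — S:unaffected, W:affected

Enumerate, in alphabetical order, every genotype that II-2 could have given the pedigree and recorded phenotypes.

S/I-1 un ·: SS|Ss
S/I-2 un ·: SS|Ss
S/II-1 un I-1×I-2: SS|Ss
S/II-2 un ·: SS|Ss
S/II-3 ? I-1×I-2: SS|Ss|ss
S/II-4 ? ·: SS|Ss|ss
S/III-1 un II-3×II-4: SS|Ss
S/III-2 un II-3×II-4: SS|Ss
S/III-3 un II-1×II-2: SS|Ss
⇒ S over [I-1,I-2,II-1,II-2,II-3,II-4,III-1,III-2,III-3]: 347 consistent
W/I-1 un ·: WW|Ww
W/I-2 un ·: WW|Ww
W/II-1 un I-1×I-2: Ww
W/II-2 un ·: Ww
W/II-3 un I-1×I-2: WW|Ww
W/II-4 un ·: WW|Ww
W/III-1 un II-3×II-4: WW|Ww
W/III-2 un II-3×II-4: WW|Ww
W/III-3 aff II-1×II-2: ww
⇒ W over [I-1,I-2,II-1,II-2,II-3,II-4,III-1,III-2,III-3]: 39 consistent

II-2 ∈ {SS Ww, Ss Ww}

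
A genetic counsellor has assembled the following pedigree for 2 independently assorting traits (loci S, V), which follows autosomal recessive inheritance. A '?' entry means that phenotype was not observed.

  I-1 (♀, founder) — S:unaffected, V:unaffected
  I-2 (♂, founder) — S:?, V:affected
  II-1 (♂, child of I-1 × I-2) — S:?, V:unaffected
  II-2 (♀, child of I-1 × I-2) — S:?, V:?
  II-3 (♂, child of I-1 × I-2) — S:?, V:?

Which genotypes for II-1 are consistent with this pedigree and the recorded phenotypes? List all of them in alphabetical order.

S/I-1 un ·: SS|Ss
S/I-2 ? ·: SS|Ss|ss
S/II-1 ? I-1×I-2: SS|Ss|ss
S/II-2 ? I-1×I-2: SS|Ss|ss
S/II-3 ? I-1×I-2: SS|Ss|ss
⇒ S over [I-1,I-2,II-1,II-2,II-3]: 53 consistent
V/I-1 un ·: VV|Vv
V/I-2 aff ·: vv
V/II-1 un I-1×I-2: Vv
V/II-2 ? I-1×I-2: Vv|vv
V/II-3 ? I-1×I-2: Vv|vv
⇒ V over [I-1,I-2,II-1,II-2,II-3]: 5 consistent

II-1 ∈ {SS Vv, Ss Vv, ss Vv}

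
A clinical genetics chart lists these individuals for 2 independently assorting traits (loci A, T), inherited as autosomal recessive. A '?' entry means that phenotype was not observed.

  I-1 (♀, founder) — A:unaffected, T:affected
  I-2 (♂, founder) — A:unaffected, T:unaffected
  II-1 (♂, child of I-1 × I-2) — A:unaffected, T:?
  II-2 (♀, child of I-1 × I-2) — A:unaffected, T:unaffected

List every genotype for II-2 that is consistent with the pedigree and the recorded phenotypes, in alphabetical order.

A/I-1 un ·: AA|Aa
A/I-2 un ·: AA|Aa
A/II-1 un I-1×I-2: AA|Aa
A/II-2 un I-1×I-2: AA|Aa
⇒ A over [I-1,I-2,II-1,II-2]: 13 consistent
T/I-1 aff ·: tt
T/I-2 un ·: TT|Tt
T/II-1 ? I-1×I-2: Tt|tt
T/II-2 un I-1×I-2: Tt
⇒ T over [I-1,I-2,II-1,II-2]: 3 consistent

II-2 ∈ {AA Tt, Aa Tt}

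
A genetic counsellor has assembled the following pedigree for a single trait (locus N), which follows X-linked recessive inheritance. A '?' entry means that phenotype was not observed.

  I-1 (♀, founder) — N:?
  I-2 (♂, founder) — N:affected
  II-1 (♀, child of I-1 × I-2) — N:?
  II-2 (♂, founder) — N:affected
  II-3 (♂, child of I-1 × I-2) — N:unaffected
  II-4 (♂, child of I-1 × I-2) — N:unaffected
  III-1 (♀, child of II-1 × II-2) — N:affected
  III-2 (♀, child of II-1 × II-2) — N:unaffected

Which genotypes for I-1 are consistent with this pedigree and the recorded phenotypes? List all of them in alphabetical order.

N/I-1 ? ·: X^NX^N|X^NX^n
N/I-2 aff ·: X^nY
N/II-1 ? I-1×I-2: X^NX^n
N/II-2 aff ·: X^nY
N/II-3 un I-1×I-2: X^NY
N/II-4 un I-1×I-2: X^NY
N/III-1 aff II-1×II-2: X^nX^n
N/III-2 un II-1×II-2: X^NX^n
⇒ N over [I-1,I-2,II-1,II-2,II-3,II-4,III-1,III-2]: 2 consistent

I-1 ∈ {X^NX^N, X^NX^n}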